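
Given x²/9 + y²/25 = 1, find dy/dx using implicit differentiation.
Differentiate the relation implicitly: treat y = y(x) and apply the chain rule, so every y-derivative picks up a y' = dy/dx factor.

With everything moved to the left-hand side, differentiate term by term:
  d/dx[x^2/9] = 2x/9
  d/dx[y^2/25] = 2y·y'/25
  d/dx[-1] = 0

Separating the contributions that come from x directly and those that come through y:
  without y':      2x/9
  multiplying y':  2y/25

so (2x/9) + (2y/25)·y' = 0, and therefore
  dy/dx = -(2x/9)/(2y/25) = -25x/(9y)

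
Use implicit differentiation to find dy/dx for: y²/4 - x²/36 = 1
Apply d/dx to both sides, remembering that y depends on x. Each occurrence of y therefore brings in a y' = dy/dx via the chain rule.

With F(x, y) equal to the left-hand side minus the right, differentiate F term by term:
  d/dx[-x^2/36] = -x/18
  d/dx[y^2/4] = y·y'/2
  d/dx[-1] = 0
Adding these up, d/dx[F] = 0 becomes
  (-x/18) + (y/2)·y' = 0,
so isolating y',
  dy/dx = -(-x/18)/(y/2) = x/(9y)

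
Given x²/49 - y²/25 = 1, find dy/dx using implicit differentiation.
Apply d/dx to both sides, remembering that y depends on x. Each occurrence of y therefore brings in a y' = dy/dx via the chain rule.

With F(x, y) equal to the left-hand side minus the right, differentiate F term by term:
  d/dx[x^2/49] = 2x/49
  d/dx[-y^2/25] = -2y·y'/25
  d/dx[-1] = 0
Adding these up, d/dx[F] = 0 becomes
  (2x/49) + (-2y/25)·y' = 0,
so isolating y',
  dy/dx = -(2x/49)/(-2y/25) = 25x/(49y)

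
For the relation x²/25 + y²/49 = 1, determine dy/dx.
Differentiate both sides with respect to x, treating y as y(x). By the chain rule, any term containing y contributes a factor of y' = dy/dx when we differentiate it.

Move every term to one side and write the relation as F(x, y) = 0. Term by term,
  d/dx[x^2/25] = 2x/25
  d/dx[y^2/49] = 2y·y'/49
  d/dx[-1] = 0

The pieces without y' make up ∂F/∂x and the coefficient of y' is ∂F/∂y:
  ∂F/∂x = 2x/25,
  ∂F/∂y = 2y/49.

Since d/dx[F] = ∂F/∂x + (∂F/∂y)·y' = 0, solve for y':
  (∂F/∂y)·y' = -∂F/∂x
  dy/dx = -(∂F/∂x)/(∂F/∂y) = -(2x/25)/(2y/49) = -49x/(25y)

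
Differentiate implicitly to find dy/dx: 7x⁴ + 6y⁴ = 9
Differentiate the relation implicitly: treat y = y(x) and apply the chain rule, so every y-derivative picks up a y' = dy/dx factor.

With everything moved to the left-hand side, differentiate term by term:
  d/dx[7x^4] = 28x^3
  d/dx[6y^4] = 24y^3·y'
  d/dx[-9] = 0

Separating the contributions that come from x directly and those that come through y:
  without y':      28x^3
  multiplying y':  24y^3

so (28x^3) + (24y^3)·y' = 0, and therefore
  dy/dx = -(28x^3)/(24y^3) = -7x^3/(6y^3)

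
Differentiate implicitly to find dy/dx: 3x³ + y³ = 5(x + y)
Differentiate both sides with respect to x, treating y as y(x). By the chain rule, any term containing y contributes a factor of y' = dy/dx when we differentiate it.

Move every term to one side and write the relation as F(x, y) = 0. Term by term,
  d/dx[3x^3] = 9x^2
  d/dx[-5x] = -5
  d/dx[y^3] = 3y^2·y'
  d/dx[-5y] = -5·y'

The pieces without y' make up ∂F/∂x and the coefficient of y' is ∂F/∂y:
  ∂F/∂x = 9x^2 - 5,
  ∂F/∂y = 3y^2 - 5.

Since d/dx[F] = ∂F/∂x + (∂F/∂y)·y' = 0, solve for y':
  (∂F/∂y)·y' = -∂F/∂x
  dy/dx = -(∂F/∂x)/(∂F/∂y) = -(9x^2 - 5)/(3y^2 - 5) = (5 - 9x^2)/(3y^2 - 5)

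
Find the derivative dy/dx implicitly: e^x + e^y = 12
Differentiate the relation implicitly: treat y = y(x) and apply the chain rule, so every y-derivative picks up a y' = dy/dx factor.

With everything moved to the left-hand side, differentiate term by term:
  d/dx[e^(x)] = e^(x)
  d/dx[e^(y)] = y'·e^(y)
  d/dx[-12] = 0

Separating the contributions that come from x directly and those that come through y:
  without y':      e^(x)
  multiplying y':  e^(y)

so (e^(x)) + (e^(y))·y' = 0, and therefore
  dy/dx = -(e^(x))/(e^(y)) = -e^(x - y)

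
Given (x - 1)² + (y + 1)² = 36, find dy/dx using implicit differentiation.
Apply d/dx to both sides, remembering that y depends on x. Each occurrence of y therefore brings in a y' = dy/dx via the chain rule.

With F(x, y) equal to the left-hand side minus the right, differentiate F term by term:
  d/dx[(x - 1)^2] = 2x - 2
  d/dx[(y + 1)^2] = 2·y'(y + 1)
  d/dx[-36] = 0
Adding these up, d/dx[F] = 0 becomes
  (2x - 2) + (2y + 2)·y' = 0,
so isolating y',
  dy/dx = -(2x - 2)/(2y + 2) = (1 - x)/(y + 1)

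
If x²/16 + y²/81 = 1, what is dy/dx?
Take d/dx of both sides. Since y is implicitly a function of x, the chain rule attaches a y' = dy/dx factor whenever we differentiate through y.

Set F(x, y) = (left side) − (right side), so the curve is F = 0. Differentiating each term of F:
  d/dx[x^2/16] = x/8
  d/dx[y^2/81] = 2y·y'/81
  d/dx[-1] = 0

Collecting, the y'-free part is the partial derivative in x and the y' coefficient is the partial derivative in y:
  ∂F/∂x = x/8
  ∂F/∂y = 2y/81

so d/dx[F(x, y(x))] = ∂F/∂x + (∂F/∂y)·y' = 0. Rearranging,
  dy/dx = -(∂F/∂x)/(∂F/∂y) = -(x/8)/(2y/81) = -81x/(16y)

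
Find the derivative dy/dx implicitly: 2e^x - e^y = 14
Take d/dx of both sides. Since y is implicitly a function of x, the chain rule attaches a y' = dy/dx factor whenever we differentiate through y.

Set F(x, y) = (left side) − (right side), so the curve is F = 0. Differentiating each term of F:
  d/dx[2e^(x)] = 2e^(x)
  d/dx[-e^(y)] = -y'·e^(y)
  d/dx[-14] = 0

Collecting, the y'-free part is the partial derivative in x and the y' coefficient is the partial derivative in y:
  ∂F/∂x = 2e^(x)
  ∂F/∂y = -e^(y)

so d/dx[F(x, y(x))] = ∂F/∂x + (∂F/∂y)·y' = 0. Rearranging,
  dy/dx = -(∂F/∂x)/(∂F/∂y) = -(2e^(x))/(-e^(y)) = 2e^(x - y)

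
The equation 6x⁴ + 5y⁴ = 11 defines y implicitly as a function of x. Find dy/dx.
Take d/dx of both sides. Since y is implicitly a function of x, the chain rule attaches a y' = dy/dx factor whenever we differentiate through y.

Set F(x, y) = (left side) − (right side), so the curve is F = 0. Differentiating each term of F:
  d/dx[6x^4] = 24x^3
  d/dx[5y^4] = 20y^3·y'
  d/dx[-11] = 0

Collecting, the y'-free part is the partial derivative in x and the y' coefficient is the partial derivative in y:
  ∂F/∂x = 24x^3
  ∂F/∂y = 20y^3

so d/dx[F(x, y(x))] = ∂F/∂x + (∂F/∂y)·y' = 0. Rearranging,
  dy/dx = -(∂F/∂x)/(∂F/∂y) = -(24x^3)/(20y^3) = -6x^3/(5y^3)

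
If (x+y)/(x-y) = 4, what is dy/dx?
Apply d/dx to both sides, remembering that y depends on x. Each occurrence of y therefore brings in a y' = dy/dx via the chain rule.

With F(x, y) equal to the left-hand side minus the right, differentiate F term by term:
  d/dx[(x + y)/(x - y)] = (y' + 1)/(x - y) + (x + y)(y' - 1)/(x - y)^2
  d/dx[-4] = 0
Adding these up, d/dx[F] = 0 becomes
  (1/(x - y) - (x + y)/(x - y)^2) + (1/(x - y) + (x + y)/(x - y)^2)·y' = 0,
so isolating y',
  dy/dx = -(1/(x - y) - (x + y)/(x - y)^2)/(1/(x - y) + (x + y)/(x - y)^2)
        = -(-2y/(x - y)^2)/(2x/(x - y)^2) = y/x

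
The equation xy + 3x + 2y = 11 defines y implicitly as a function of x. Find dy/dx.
Apply d/dx to both sides, remembering that y depends on x. Each occurrence of y therefore brings in a y' = dy/dx via the chain rule.

With F(x, y) equal to the left-hand side minus the right, differentiate F term by term:
  d/dx[xy] = x·y' + y
  d/dx[3x] = 3
  d/dx[2y] = 2·y'
  d/dx[-11] = 0
Adding these up, d/dx[F] = 0 becomes
  (y + 3) + (x + 2)·y' = 0,
so isolating y',
  dy/dx = -(y + 3)/(x + 2) = (-y - 3)/(x + 2)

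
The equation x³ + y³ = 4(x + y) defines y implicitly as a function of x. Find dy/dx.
Differentiate both sides with respect to x, treating y as y(x). By the chain rule, any term containing y contributes a factor of y' = dy/dx when we differentiate it.

Move every term to one side and write the relation as F(x, y) = 0. Term by term,
  d/dx[x^3] = 3x^2
  d/dx[-4x] = -4
  d/dx[y^3] = 3y^2·y'
  d/dx[-4y] = -4·y'

The pieces without y' make up ∂F/∂x and the coefficient of y' is ∂F/∂y:
  ∂F/∂x = 3x^2 - 4,
  ∂F/∂y = 3y^2 - 4.

Since d/dx[F] = ∂F/∂x + (∂F/∂y)·y' = 0, solve for y':
  (∂F/∂y)·y' = -∂F/∂x
  dy/dx = -(∂F/∂x)/(∂F/∂y) = -(3x^2 - 4)/(3y^2 - 4) = (4 - 3x^2)/(3y^2 - 4)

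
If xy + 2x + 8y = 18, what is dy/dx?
Differentiate both sides with respect to x, treating y as y(x). By the chain rule, any term containing y contributes a factor of y' = dy/dx when we differentiate it.

Move every term to one side and write the relation as F(x, y) = 0. Term by term,
  d/dx[xy] = x·y' + y
  d/dx[2x] = 2
  d/dx[8y] = 8·y'
  d/dx[-18] = 0

The pieces without y' make up ∂F/∂x and the coefficient of y' is ∂F/∂y:
  ∂F/∂x = y + 2,
  ∂F/∂y = x + 8.

Since d/dx[F] = ∂F/∂x + (∂F/∂y)·y' = 0, solve for y':
  (∂F/∂y)·y' = -∂F/∂x
  dy/dx = -(∂F/∂x)/(∂F/∂y) = -(y + 2)/(x + 8) = (-y - 2)/(x + 8)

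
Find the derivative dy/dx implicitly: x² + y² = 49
Differentiate both sides with respect to x, treating y as y(x). By the chain rule, any term containing y contributes a factor of y' = dy/dx when we differentiate it.

Move every term to one side and write the relation as F(x, y) = 0. Term by term,
  d/dx[x^2] = 2x
  d/dx[y^2] = 2y·y'
  d/dx[-49] = 0

The pieces without y' make up ∂F/∂x and the coefficient of y' is ∂F/∂y:
  ∂F/∂x = 2x,
  ∂F/∂y = 2y.

Since d/dx[F] = ∂F/∂x + (∂F/∂y)·y' = 0, solve for y':
  (∂F/∂y)·y' = -∂F/∂x
  dy/dx = -(∂F/∂x)/(∂F/∂y) = -(2x)/(2y) = -x/y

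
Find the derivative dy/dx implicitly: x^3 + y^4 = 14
Take d/dx of both sides. Since y is implicitly a function of x, the chain rule attaches a y' = dy/dx factor whenever we differentiate through y.

Set F(x, y) = (left side) − (right side), so the curve is F = 0. Differentiating each term of F:
  d/dx[x^3] = 3x^2
  d/dx[y^4] = 4y^3·y'
  d/dx[-14] = 0

Collecting, the y'-free part is the partial derivative in x and the y' coefficient is the partial derivative in y:
  ∂F/∂x = 3x^2
  ∂F/∂y = 4y^3

so d/dx[F(x, y(x))] = ∂F/∂x + (∂F/∂y)·y' = 0. Rearranging,
  dy/dx = -(∂F/∂x)/(∂F/∂y) = -(3x^2)/(4y^3) = -3x^2/(4y^3)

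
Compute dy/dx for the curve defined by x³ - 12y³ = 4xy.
Differentiate the relation implicitly: treat y = y(x) and apply the chain rule, so every y-derivative picks up a y' = dy/dx factor.

With everything moved to the left-hand side, differentiate term by term:
  d/dx[x^3] = 3x^2
  d/dx[-4xy] = -4x·y' - 4y
  d/dx[-12y^3] = -36y^2·y'

Separating the contributions that come from x directly and those that come through y:
  without y':      3x^2 - 4y
  multiplying y':  -4x - 36y^2

so (3x^2 - 4y) + (-4x - 36y^2)·y' = 0, and therefore
  dy/dx = -(3x^2 - 4y)/(-4x - 36y^2) = (3x^2/4 - y)/(x + 9y^2)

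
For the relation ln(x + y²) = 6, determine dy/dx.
Take d/dx of both sides. Since y is implicitly a function of x, the chain rule attaches a y' = dy/dx factor whenever we differentiate through y.

Set F(x, y) = (left side) − (right side), so the curve is F = 0. Differentiating each term of F:
  d/dx[ln(x + y^2)] = (2y·y' + 1)/(x + y^2)
  d/dx[-6] = 0

Collecting, the y'-free part is the partial derivative in x and the y' coefficient is the partial derivative in y:
  ∂F/∂x = 1/(x + y^2)
  ∂F/∂y = 2y/(x + y^2)

so d/dx[F(x, y(x))] = ∂F/∂x + (∂F/∂y)·y' = 0. Rearranging,
  dy/dx = -(∂F/∂x)/(∂F/∂y) = -(1/(x + y^2))/(2y/(x + y^2)) = -1/(2y)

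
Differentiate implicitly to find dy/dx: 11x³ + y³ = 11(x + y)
Apply d/dx to both sides, remembering that y depends on x. Each occurrence of y therefore brings in a y' = dy/dx via the chain rule.

With F(x, y) equal to the left-hand side minus the right, differentiate F term by term:
  d/dx[11x^3] = 33x^2
  d/dx[-11x] = -11
  d/dx[y^3] = 3y^2·y'
  d/dx[-11y] = -11·y'
Adding these up, d/dx[F] = 0 becomes
  (33x^2 - 11) + (3y^2 - 11)·y' = 0,
so isolating y',
  dy/dx = -(33x^2 - 11)/(3y^2 - 11) = 11(1 - 3x^2)/(3y^2 - 11)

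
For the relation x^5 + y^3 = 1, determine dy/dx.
Apply d/dx to both sides, remembering that y depends on x. Each occurrence of y therefore brings in a y' = dy/dx via the chain rule.

With F(x, y) equal to the left-hand side minus the right, differentiate F term by term:
  d/dx[x^5] = 5x^4
  d/dx[y^3] = 3y^2·y'
  d/dx[-1] = 0
Adding these up, d/dx[F] = 0 becomes
  (5x^4) + (3y^2)·y' = 0,
so isolating y',
  dy/dx = -(5x^4)/(3y^2) = -5x^4/(3y^2)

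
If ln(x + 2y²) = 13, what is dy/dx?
Take d/dx of both sides. Since y is implicitly a function of x, the chain rule attaches a y' = dy/dx factor whenever we differentiate through y.

Set F(x, y) = (left side) − (right side), so the curve is F = 0. Differentiating each term of F:
  d/dx[ln(x + 2y^2)] = (4y·y' + 1)/(x + 2y^2)
  d/dx[-13] = 0

Collecting, the y'-free part is the partial derivative in x and the y' coefficient is the partial derivative in y:
  ∂F/∂x = 1/(x + 2y^2)
  ∂F/∂y = 4y/(x + 2y^2)

so d/dx[F(x, y(x))] = ∂F/∂x + (∂F/∂y)·y' = 0. Rearranging,
  dy/dx = -(∂F/∂x)/(∂F/∂y) = -(1/(x + 2y^2))/(4y/(x + 2y^2)) = -1/(4y)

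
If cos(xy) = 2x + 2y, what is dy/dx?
Apply d/dx to both sides, remembering that y depends on x. Each occurrence of y therefore brings in a y' = dy/dx via the chain rule.

With F(x, y) equal to the left-hand side minus the right, differentiate F term by term:
  d/dx[-2x] = -2
  d/dx[-2y] = -2·y'
  d/dx[cos(xy)] = -(x·y' + y)·sin(xy)
Adding these up, d/dx[F] = 0 becomes
  (-y·sin(xy) - 2) + (-x·sin(xy) - 2)·y' = 0,
so isolating y',
  dy/dx = -(-y·sin(xy) - 2)/(-x·sin(xy) - 2) = -(y·sin(xy) + 2)/(x·sin(xy) + 2)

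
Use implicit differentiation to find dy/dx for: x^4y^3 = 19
Apply d/dx to both sides, remembering that y depends on x. Each occurrence of y therefore brings in a y' = dy/dx via the chain rule.

With F(x, y) equal to the left-hand side minus the right, differentiate F term by term:
  d/dx[x^4y^3] = 3x^4y^2·y' + 4x^3y^3
  d/dx[-19] = 0
Adding these up, d/dx[F] = 0 becomes
  (4x^3y^3) + (3x^4y^2)·y' = 0,
so isolating y',
  dy/dx = -(4x^3y^3)/(3x^4y^2) = -4y/(3x)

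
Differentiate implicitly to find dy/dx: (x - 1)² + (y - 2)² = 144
Apply d/dx to both sides, remembering that y depends on x. Each occurrence of y therefore brings in a y' = dy/dx via the chain rule.

With F(x, y) equal to the left-hand side minus the right, differentiate F term by term:
  d/dx[(x - 1)^2] = 2x - 2
  d/dx[(y - 2)^2] = 2·y'(y - 2)
  d/dx[-144] = 0
Adding these up, d/dx[F] = 0 becomes
  (2x - 2) + (2y - 4)·y' = 0,
so isolating y',
  dy/dx = -(2x - 2)/(2y - 4) = (1 - x)/(y - 2)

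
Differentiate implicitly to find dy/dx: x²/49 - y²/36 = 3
Apply d/dx to both sides, remembering that y depends on x. Each occurrence of y therefore brings in a y' = dy/dx via the chain rule.

With F(x, y) equal to the left-hand side minus the right, differentiate F term by term:
  d/dx[x^2/49] = 2x/49
  d/dx[-y^2/36] = -y·y'/18
  d/dx[-3] = 0
Adding these up, d/dx[F] = 0 becomes
  (2x/49) + (-y/18)·y' = 0,
so isolating y',
  dy/dx = -(2x/49)/(-y/18) = 36x/(49y)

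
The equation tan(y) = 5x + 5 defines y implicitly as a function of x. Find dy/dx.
Take d/dx of both sides. Since y is implicitly a function of x, the chain rule attaches a y' = dy/dx factor whenever we differentiate through y.

Set F(x, y) = (left side) − (right side), so the curve is F = 0. Differentiating each term of F:
  d/dx[-5x] = -5
  d/dx[tan(y)] = y'(tan(y)^2 + 1)
  d/dx[-5] = 0

Collecting, the y'-free part is the partial derivative in x and the y' coefficient is the partial derivative in y:
  ∂F/∂x = -5
  ∂F/∂y = tan(y)^2 + 1

so d/dx[F(x, y(x))] = ∂F/∂x + (∂F/∂y)·y' = 0. Rearranging,
  dy/dx = -(∂F/∂x)/(∂F/∂y) = -(-5)/(tan(y)^2 + 1) = 5cos(y)^2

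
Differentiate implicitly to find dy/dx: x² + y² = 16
Apply d/dx to both sides, remembering that y depends on x. Each occurrence of y therefore brings in a y' = dy/dx via the chain rule.

With F(x, y) equal to the left-hand side minus the right, differentiate F term by term:
  d/dx[x^2] = 2x
  d/dx[y^2] = 2y·y'
  d/dx[-16] = 0
Adding these up, d/dx[F] = 0 becomes
  (2x) + (2y)·y' = 0,
so isolating y',
  dy/dx = -(2x)/(2y) = -x/y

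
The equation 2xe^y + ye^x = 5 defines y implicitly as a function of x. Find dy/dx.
Differentiate both sides with respect to x, treating y as y(x). By the chain rule, any term containing y contributes a factor of y' = dy/dx when we differentiate it.

Move every term to one side and write the relation as F(x, y) = 0. Term by term,
  d/dx[2x·e^(y)] = 2x·y'·e^(y) + 2e^(y)
  d/dx[y·e^(x)] = y·e^(x) + y'·e^(x)
  d/dx[-5] = 0

The pieces without y' make up ∂F/∂x and the coefficient of y' is ∂F/∂y:
  ∂F/∂x = y·e^(x) + 2e^(y),
  ∂F/∂y = 2x·e^(y) + e^(x).

Since d/dx[F] = ∂F/∂x + (∂F/∂y)·y' = 0, solve for y':
  (∂F/∂y)·y' = -∂F/∂x
  dy/dx = -(∂F/∂x)/(∂F/∂y) = -(y·e^(x) + 2e^(y))/(2x·e^(y) + e^(x)) = (-y·e^(x) - 2e^(y))/(2x·e^(y) + e^(x))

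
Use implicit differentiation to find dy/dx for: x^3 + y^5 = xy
Apply d/dx to both sides, remembering that y depends on x. Each occurrence of y therefore brings in a y' = dy/dx via the chain rule.

With F(x, y) equal to the left-hand side minus the right, differentiate F term by term:
  d/dx[x^3] = 3x^2
  d/dx[-xy] = -x·y' - y
  d/dx[y^5] = 5y^4·y'
Adding these up, d/dx[F] = 0 becomes
  (3x^2 - y) + (-x + 5y^4)·y' = 0,
so isolating y',
  dy/dx = -(3x^2 - y)/(-x + 5y^4) = (3x^2 - y)/(x - 5y^4)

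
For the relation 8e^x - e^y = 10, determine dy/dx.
Differentiate the relation implicitly: treat y = y(x) and apply the chain rule, so every y-derivative picks up a y' = dy/dx factor.

With everything moved to the left-hand side, differentiate term by term:
  d/dx[8e^(x)] = 8e^(x)
  d/dx[-e^(y)] = -y'·e^(y)
  d/dx[-10] = 0

Separating the contributions that come from x directly and those that come through y:
  without y':      8e^(x)
  multiplying y':  -e^(y)

so (8e^(x)) + (-e^(y))·y' = 0, and therefore
  dy/dx = -(8e^(x))/(-e^(y)) = 8e^(x - y)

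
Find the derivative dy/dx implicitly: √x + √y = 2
Differentiate the relation implicitly: treat y = y(x) and apply the chain rule, so every y-derivative picks up a y' = dy/dx factor.

With everything moved to the left-hand side, differentiate term by term:
  d/dx[√(x)] = 1/(2√(x))
  d/dx[√(y)] = y'/(2√(y))
  d/dx[-2] = 0

Separating the contributions that come from x directly and those that come through y:
  without y':      1/(2√(x))
  multiplying y':  1/(2√(y))

so (1/(2√(x))) + (1/(2√(y)))·y' = 0, and therefore
  dy/dx = -(1/(2√(x)))/(1/(2√(y))) = -√(y)/√(x)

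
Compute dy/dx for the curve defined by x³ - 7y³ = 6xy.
Apply d/dx to both sides, remembering that y depends on x. Each occurrence of y therefore brings in a y' = dy/dx via the chain rule.

With F(x, y) equal to the left-hand side minus the right, differentiate F term by term:
  d/dx[x^3] = 3x^2
  d/dx[-6xy] = -6x·y' - 6y
  d/dx[-7y^3] = -21y^2·y'
Adding these up, d/dx[F] = 0 becomes
  (3x^2 - 6y) + (-6x - 21y^2)·y' = 0,
so isolating y',
  dy/dx = -(3x^2 - 6y)/(-6x - 21y^2) = (x^2 - 2y)/(2x + 7y^2)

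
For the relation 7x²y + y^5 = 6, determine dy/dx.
Differentiate the relation implicitly: treat y = y(x) and apply the chain rule, so every y-derivative picks up a y' = dy/dx factor.

With everything moved to the left-hand side, differentiate term by term:
  d/dx[7x^2y] = 7x^2·y' + 14xy
  d/dx[y^5] = 5y^4·y'
  d/dx[-6] = 0

Separating the contributions that come from x directly and those that come through y:
  without y':      14xy
  multiplying y':  7x^2 + 5y^4

so (14xy) + (7x^2 + 5y^4)·y' = 0, and therefore
  dy/dx = -(14xy)/(7x^2 + 5y^4) = -14xy/(7x^2 + 5y^4)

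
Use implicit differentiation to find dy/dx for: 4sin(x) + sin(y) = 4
Apply d/dx to both sides, remembering that y depends on x. Each occurrence of y therefore brings in a y' = dy/dx via the chain rule.

With F(x, y) equal to the left-hand side minus the right, differentiate F term by term:
  d/dx[4sin(x)] = 4cos(x)
  d/dx[sin(y)] = y'·cos(y)
  d/dx[-4] = 0
Adding these up, d/dx[F] = 0 becomes
  (4cos(x)) + (cos(y))·y' = 0,
so isolating y',
  dy/dx = -(4cos(x))/(cos(y)) = -4cos(x)/cos(y)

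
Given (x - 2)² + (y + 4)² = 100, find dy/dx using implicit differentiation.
Differentiate both sides with respect to x, treating y as y(x). By the chain rule, any term containing y contributes a factor of y' = dy/dx when we differentiate it.

Move every term to one side and write the relation as F(x, y) = 0. Term by term,
  d/dx[(x - 2)^2] = 2x - 4
  d/dx[(y + 4)^2] = 2·y'(y + 4)
  d/dx[-100] = 0

The pieces without y' make up ∂F/∂x and the coefficient of y' is ∂F/∂y:
  ∂F/∂x = 2x - 4,
  ∂F/∂y = 2y + 8.

Since d/dx[F] = ∂F/∂x + (∂F/∂y)·y' = 0, solve for y':
  (∂F/∂y)·y' = -∂F/∂x
  dy/dx = -(∂F/∂x)/(∂F/∂y) = -(2x - 4)/(2y + 8) = (2 - x)/(y + 4)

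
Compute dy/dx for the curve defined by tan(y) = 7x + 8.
Differentiate both sides with respect to x, treating y as y(x). By the chain rule, any term containing y contributes a factor of y' = dy/dx when we differentiate it.

Move every term to one side and write the relation as F(x, y) = 0. Term by term,
  d/dx[-7x] = -7
  d/dx[tan(y)] = y'(tan(y)^2 + 1)
  d/dx[-8] = 0

The pieces without y' make up ∂F/∂x and the coefficient of y' is ∂F/∂y:
  ∂F/∂x = -7,
  ∂F/∂y = tan(y)^2 + 1.

Since d/dx[F] = ∂F/∂x + (∂F/∂y)·y' = 0, solve for y':
  (∂F/∂y)·y' = -∂F/∂x
  dy/dx = -(∂F/∂x)/(∂F/∂y) = -(-7)/(tan(y)^2 + 1) = 7cos(y)^2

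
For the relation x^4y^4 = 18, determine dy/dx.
Take d/dx of both sides. Since y is implicitly a function of x, the chain rule attaches a y' = dy/dx factor whenever we differentiate through y.

Set F(x, y) = (left side) − (right side), so the curve is F = 0. Differentiating each term of F:
  d/dx[x^4y^4] = 4x^4y^3·y' + 4x^3y^4
  d/dx[-18] = 0

Collecting, the y'-free part is the partial derivative in x and the y' coefficient is the partial derivative in y:
  ∂F/∂x = 4x^3y^4
  ∂F/∂y = 4x^4y^3

so d/dx[F(x, y(x))] = ∂F/∂x + (∂F/∂y)·y' = 0. Rearranging,
  dy/dx = -(∂F/∂x)/(∂F/∂y) = -(4x^3y^4)/(4x^4y^3) = -y/x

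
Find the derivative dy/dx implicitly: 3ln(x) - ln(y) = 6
Apply d/dx to both sides, remembering that y depends on x. Each occurrence of y therefore brings in a y' = dy/dx via the chain rule.

With F(x, y) equal to the left-hand side minus the right, differentiate F term by term:
  d/dx[3ln(x)] = 3/x
  d/dx[-ln(y)] = -y'/y
  d/dx[-6] = 0
Adding these up, d/dx[F] = 0 becomes
  (3/x) + (-1/y)·y' = 0,
so isolating y',
  dy/dx = -(3/x)/(-1/y) = 3y/x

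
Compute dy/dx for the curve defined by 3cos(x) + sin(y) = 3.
Apply d/dx to both sides, remembering that y depends on x. Each occurrence of y therefore brings in a y' = dy/dx via the chain rule.

With F(x, y) equal to the left-hand side minus the right, differentiate F term by term:
  d/dx[sin(y)] = y'·cos(y)
  d/dx[3cos(x)] = -3sin(x)
  d/dx[-3] = 0
Adding these up, d/dx[F] = 0 becomes
  (-3sin(x)) + (cos(y))·y' = 0,
so isolating y',
  dy/dx = -(-3sin(x))/(cos(y)) = 3sin(x)/cos(y)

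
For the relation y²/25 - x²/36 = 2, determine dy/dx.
Differentiate the relation implicitly: treat y = y(x) and apply the chain rule, so every y-derivative picks up a y' = dy/dx factor.

With everything moved to the left-hand side, differentiate term by term:
  d/dx[-x^2/36] = -x/18
  d/dx[y^2/25] = 2y·y'/25
  d/dx[-2] = 0

Separating the contributions that come from x directly and those that come through y:
  without y':      -x/18
  multiplying y':  2y/25

so (-x/18) + (2y/25)·y' = 0, and therefore
  dy/dx = -(-x/18)/(2y/25) = 25x/(36y)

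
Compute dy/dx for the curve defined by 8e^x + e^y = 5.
Apply d/dx to both sides, remembering that y depends on x. Each occurrence of y therefore brings in a y' = dy/dx via the chain rule.

With F(x, y) equal to the left-hand side minus the right, differentiate F term by term:
  d/dx[8e^(x)] = 8e^(x)
  d/dx[e^(y)] = y'·e^(y)
  d/dx[-5] = 0
Adding these up, d/dx[F] = 0 becomes
  (8e^(x)) + (e^(y))·y' = 0,
so isolating y',
  dy/dx = -(8e^(x))/(e^(y)) = -8e^(x - y)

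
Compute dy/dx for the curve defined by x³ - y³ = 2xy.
Take d/dx of both sides. Since y is implicitly a function of x, the chain rule attaches a y' = dy/dx factor whenever we differentiate through y.

Set F(x, y) = (left side) − (right side), so the curve is F = 0. Differentiating each term of F:
  d/dx[x^3] = 3x^2
  d/dx[-2xy] = -2x·y' - 2y
  d/dx[-y^3] = -3y^2·y'

Collecting, the y'-free part is the partial derivative in x and the y' coefficient is the partial derivative in y:
  ∂F/∂x = 3x^2 - 2y
  ∂F/∂y = -2x - 3y^2

so d/dx[F(x, y(x))] = ∂F/∂x + (∂F/∂y)·y' = 0. Rearranging,
  dy/dx = -(∂F/∂x)/(∂F/∂y) = -(3x^2 - 2y)/(-2x - 3y^2) = (3x^2 - 2y)/(2x + 3y^2)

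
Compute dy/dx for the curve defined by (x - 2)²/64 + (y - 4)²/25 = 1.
Differentiate the relation implicitly: treat y = y(x) and apply the chain rule, so every y-derivative picks up a y' = dy/dx factor.

With everything moved to the left-hand side, differentiate term by term:
  d/dx[(x - 2)^2/64] = x/32 - 1/16
  d/dx[(y - 4)^2/25] = 2·y'(y - 4)/25
  d/dx[-1] = 0

Separating the contributions that come from x directly and those that come through y:
  without y':      x/32 - 1/16
  multiplying y':  2y/25 - 8/25

so (x/32 - 1/16) + (2y/25 - 8/25)·y' = 0, and therefore
  dy/dx = -(x/32 - 1/16)/(2y/25 - 8/25)
        = -((x - 2)/32)/(2(y - 4)/25) = 25(2 - x)/(64(y - 4))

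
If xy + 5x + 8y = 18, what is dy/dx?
Differentiate the relation implicitly: treat y = y(x) and apply the chain rule, so every y-derivative picks up a y' = dy/dx factor.

With everything moved to the left-hand side, differentiate term by term:
  d/dx[xy] = x·y' + y
  d/dx[5x] = 5
  d/dx[8y] = 8·y'
  d/dx[-18] = 0

Separating the contributions that come from x directly and those that come through y:
  without y':      y + 5
  multiplying y':  x + 8

so (y + 5) + (x + 8)·y' = 0, and therefore
  dy/dx = -(y + 5)/(x + 8) = (-y - 5)/(x + 8)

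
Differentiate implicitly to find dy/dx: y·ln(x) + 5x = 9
Apply d/dx to both sides, remembering that y depends on x. Each occurrence of y therefore brings in a y' = dy/dx via the chain rule.

With F(x, y) equal to the left-hand side minus the right, differentiate F term by term:
  d/dx[5x] = 5
  d/dx[y·ln(x)] = y'·ln(x) + y/x
  d/dx[-9] = 0
Adding these up, d/dx[F] = 0 becomes
  (5 + y/x) + (ln(x))·y' = 0,
so isolating y',
  dy/dx = -(5 + y/x)/(ln(x))
        = -((5x + y)/x)/(ln(x)) = (-5x - y)/(x·ln(x))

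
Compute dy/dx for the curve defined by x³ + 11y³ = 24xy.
Apply d/dx to both sides, remembering that y depends on x. Each occurrence of y therefore brings in a y' = dy/dx via the chain rule.

With F(x, y) equal to the left-hand side minus the right, differentiate F term by term:
  d/dx[x^3] = 3x^2
  d/dx[-24xy] = -24x·y' - 24y
  d/dx[11y^3] = 33y^2·y'
Adding these up, d/dx[F] = 0 becomes
  (3x^2 - 24y) + (-24x + 33y^2)·y' = 0,
so isolating y',
  dy/dx = -(3x^2 - 24y)/(-24x + 33y^2) = (x^2 - 8y)/(8x - 11y^2)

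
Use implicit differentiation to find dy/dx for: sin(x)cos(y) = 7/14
Apply d/dx to both sides, remembering that y depends on x. Each occurrence of y therefore brings in a y' = dy/dx via the chain rule.

With F(x, y) equal to the left-hand side minus the right, differentiate F term by term:
  d/dx[sin(x)·cos(y)] = -y'·sin(x)·sin(y) + cos(x)·cos(y)
  d/dx[-1/2] = 0
Adding these up, d/dx[F] = 0 becomes
  (cos(x)·cos(y)) + (-sin(x)·sin(y))·y' = 0,
so isolating y',
  dy/dx = -(cos(x)·cos(y))/(-sin(x)·sin(y)) = 1/(tan(x)·tan(y))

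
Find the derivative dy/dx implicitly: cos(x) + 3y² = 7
Apply d/dx to both sides, remembering that y depends on x. Each occurrence of y therefore brings in a y' = dy/dx via the chain rule.

With F(x, y) equal to the left-hand side minus the right, differentiate F term by term:
  d/dx[3y^2] = 6y·y'
  d/dx[cos(x)] = -sin(x)
  d/dx[-7] = 0
Adding these up, d/dx[F] = 0 becomes
  (-sin(x)) + (6y)·y' = 0,
so isolating y',
  dy/dx = -(-sin(x))/(6y) = sin(x)/(6y)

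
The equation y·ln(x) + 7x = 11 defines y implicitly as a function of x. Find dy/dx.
Differentiate both sides with respect to x, treating y as y(x). By the chain rule, any term containing y contributes a factor of y' = dy/dx when we differentiate it.

Move every term to one side and write the relation as F(x, y) = 0. Term by term,
  d/dx[7x] = 7
  d/dx[y·ln(x)] = y'·ln(x) + y/x
  d/dx[-11] = 0

The pieces without y' make up ∂F/∂x and the coefficient of y' is ∂F/∂y:
  ∂F/∂x = 7 + y/x,
  ∂F/∂y = ln(x).

Since d/dx[F] = ∂F/∂x + (∂F/∂y)·y' = 0, solve for y':
  (∂F/∂y)·y' = -∂F/∂x
  dy/dx = -(∂F/∂x)/(∂F/∂y) = -(7 + y/x)/(ln(x))
        = -((7x + y)/x)/(ln(x)) = (-7x - y)/(x·ln(x))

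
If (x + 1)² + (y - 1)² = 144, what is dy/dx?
Take d/dx of both sides. Since y is implicitly a function of x, the chain rule attaches a y' = dy/dx factor whenever we differentiate through y.

Set F(x, y) = (left side) − (right side), so the curve is F = 0. Differentiating each term of F:
  d/dx[(x + 1)^2] = 2x + 2
  d/dx[(y - 1)^2] = 2·y'(y - 1)
  d/dx[-144] = 0

Collecting, the y'-free part is the partial derivative in x and the y' coefficient is the partial derivative in y:
  ∂F/∂x = 2x + 2
  ∂F/∂y = 2y - 2

so d/dx[F(x, y(x))] = ∂F/∂x + (∂F/∂y)·y' = 0. Rearranging,
  dy/dx = -(∂F/∂x)/(∂F/∂y) = -(2x + 2)/(2y - 2) = (-x - 1)/(y - 1)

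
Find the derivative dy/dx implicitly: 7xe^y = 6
Take d/dx of both sides. Since y is implicitly a function of x, the chain rule attaches a y' = dy/dx factor whenever we differentiate through y.

Set F(x, y) = (left side) − (right side), so the curve is F = 0. Differentiating each term of F:
  d/dx[7x·e^(y)] = 7x·y'·e^(y) + 7e^(y)
  d/dx[-6] = 0

Collecting, the y'-free part is the partial derivative in x and the y' coefficient is the partial derivative in y:
  ∂F/∂x = 7e^(y)
  ∂F/∂y = 7x·e^(y)

so d/dx[F(x, y(x))] = ∂F/∂x + (∂F/∂y)·y' = 0. Rearranging,
  dy/dx = -(∂F/∂x)/(∂F/∂y) = -(7e^(y))/(7x·e^(y)) = -1/x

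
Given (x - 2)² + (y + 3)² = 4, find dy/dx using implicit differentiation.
Differentiate the relation implicitly: treat y = y(x) and apply the chain rule, so every y-derivative picks up a y' = dy/dx factor.

With everything moved to the left-hand side, differentiate term by term:
  d/dx[(x - 2)^2] = 2x - 4
  d/dx[(y + 3)^2] = 2·y'(y + 3)
  d/dx[-4] = 0

Separating the contributions that come from x directly and those that come through y:
  without y':      2x - 4
  multiplying y':  2y + 6

so (2x - 4) + (2y + 6)·y' = 0, and therefore
  dy/dx = -(2x - 4)/(2y + 6) = (2 - x)/(y + 3)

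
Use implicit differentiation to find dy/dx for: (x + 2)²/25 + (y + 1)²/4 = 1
Apply d/dx to both sides, remembering that y depends on x. Each occurrence of y therefore brings in a y' = dy/dx via the chain rule.

With F(x, y) equal to the left-hand side minus the right, differentiate F term by term:
  d/dx[(x + 2)^2/25] = 2x/25 + 4/25
  d/dx[(y + 1)^2/4] = y'(y + 1)/2
  d/dx[-1] = 0
Adding these up, d/dx[F] = 0 becomes
  (2x/25 + 4/25) + (y/2 + 1/2)·y' = 0,
so isolating y',
  dy/dx = -(2x/25 + 4/25)/(y/2 + 1/2)
        = -(2(x + 2)/25)/((y + 1)/2) = 4(-x - 2)/(25(y + 1))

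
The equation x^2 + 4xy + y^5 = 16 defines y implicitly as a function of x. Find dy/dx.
Differentiate both sides with respect to x, treating y as y(x). By the chain rule, any term containing y contributes a factor of y' = dy/dx when we differentiate it.

Move every term to one side and write the relation as F(x, y) = 0. Term by term,
  d/dx[x^2] = 2x
  d/dx[4xy] = 4x·y' + 4y
  d/dx[y^5] = 5y^4·y'
  d/dx[-16] = 0

The pieces without y' make up ∂F/∂x and the coefficient of y' is ∂F/∂y:
  ∂F/∂x = 2x + 4y,
  ∂F/∂y = 4x + 5y^4.

Since d/dx[F] = ∂F/∂x + (∂F/∂y)·y' = 0, solve for y':
  (∂F/∂y)·y' = -∂F/∂x
  dy/dx = -(∂F/∂x)/(∂F/∂y) = -(2x + 4y)/(4x + 5y^4) = 2(-x - 2y)/(4x + 5y^4)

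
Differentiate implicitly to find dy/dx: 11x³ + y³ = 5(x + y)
Take d/dx of both sides. Since y is implicitly a function of x, the chain rule attaches a y' = dy/dx factor whenever we differentiate through y.

Set F(x, y) = (left side) − (right side), so the curve is F = 0. Differentiating each term of F:
  d/dx[11x^3] = 33x^2
  d/dx[-5x] = -5
  d/dx[y^3] = 3y^2·y'
  d/dx[-5y] = -5·y'

Collecting, the y'-free part is the partial derivative in x and the y' coefficient is the partial derivative in y:
  ∂F/∂x = 33x^2 - 5
  ∂F/∂y = 3y^2 - 5

so d/dx[F(x, y(x))] = ∂F/∂x + (∂F/∂y)·y' = 0. Rearranging,
  dy/dx = -(∂F/∂x)/(∂F/∂y) = -(33x^2 - 5)/(3y^2 - 5) = (5 - 33x^2)/(3y^2 - 5)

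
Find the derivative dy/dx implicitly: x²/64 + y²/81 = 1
Differentiate the relation implicitly: treat y = y(x) and apply the chain rule, so every y-derivative picks up a y' = dy/dx factor.

With everything moved to the left-hand side, differentiate term by term:
  d/dx[x^2/64] = x/32
  d/dx[y^2/81] = 2y·y'/81
  d/dx[-1] = 0

Separating the contributions that come from x directly and those that come through y:
  without y':      x/32
  multiplying y':  2y/81

so (x/32) + (2y/81)·y' = 0, and therefore
  dy/dx = -(x/32)/(2y/81) = -81x/(64y)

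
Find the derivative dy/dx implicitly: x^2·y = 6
Differentiate the relation implicitly: treat y = y(x) and apply the chain rule, so every y-derivative picks up a y' = dy/dx factor.

With everything moved to the left-hand side, differentiate term by term:
  d/dx[x^2y] = x^2·y' + 2xy
  d/dx[-6] = 0

Separating the contributions that come from x directly and those that come through y:
  without y':      2xy
  multiplying y':  x^2

so (2xy) + (x^2)·y' = 0, and therefore
  dy/dx = -(2xy)/(x^2) = -2y/x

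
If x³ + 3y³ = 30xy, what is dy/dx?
Differentiate both sides with respect to x, treating y as y(x). By the chain rule, any term containing y contributes a factor of y' = dy/dx when we differentiate it.

Move every term to one side and write the relation as F(x, y) = 0. Term by term,
  d/dx[x^3] = 3x^2
  d/dx[-30xy] = -30x·y' - 30y
  d/dx[3y^3] = 9y^2·y'

The pieces without y' make up ∂F/∂x and the coefficient of y' is ∂F/∂y:
  ∂F/∂x = 3x^2 - 30y,
  ∂F/∂y = -30x + 9y^2.

Since d/dx[F] = ∂F/∂x + (∂F/∂y)·y' = 0, solve for y':
  (∂F/∂y)·y' = -∂F/∂x
  dy/dx = -(∂F/∂x)/(∂F/∂y) = -(3x^2 - 30y)/(-30x + 9y^2) = (x^2 - 10y)/(10x - 3y^2)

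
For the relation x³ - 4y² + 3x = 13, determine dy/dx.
Take d/dx of both sides. Since y is implicitly a function of x, the chain rule attaches a y' = dy/dx factor whenever we differentiate through y.

Set F(x, y) = (left side) − (right side), so the curve is F = 0. Differentiating each term of F:
  d/dx[x^3] = 3x^2
  d/dx[3x] = 3
  d/dx[-4y^2] = -8y·y'
  d/dx[-13] = 0

Collecting, the y'-free part is the partial derivative in x and the y' coefficient is the partial derivative in y:
  ∂F/∂x = 3x^2 + 3
  ∂F/∂y = -8y

so d/dx[F(x, y(x))] = ∂F/∂x + (∂F/∂y)·y' = 0. Rearranging,
  dy/dx = -(∂F/∂x)/(∂F/∂y) = -(3x^2 + 3)/(-8y) = 3(x^2 + 1)/(8y)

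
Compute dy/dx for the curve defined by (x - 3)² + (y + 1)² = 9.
Differentiate both sides with respect to x, treating y as y(x). By the chain rule, any term containing y contributes a factor of y' = dy/dx when we differentiate it.

Move every term to one side and write the relation as F(x, y) = 0. Term by term,
  d/dx[(x - 3)^2] = 2x - 6
  d/dx[(y + 1)^2] = 2·y'(y + 1)
  d/dx[-9] = 0

The pieces without y' make up ∂F/∂x and the coefficient of y' is ∂F/∂y:
  ∂F/∂x = 2x - 6,
  ∂F/∂y = 2y + 2.

Since d/dx[F] = ∂F/∂x + (∂F/∂y)·y' = 0, solve for y':
  (∂F/∂y)·y' = -∂F/∂x
  dy/dx = -(∂F/∂x)/(∂F/∂y) = -(2x - 6)/(2y + 2) = (3 - x)/(y + 1)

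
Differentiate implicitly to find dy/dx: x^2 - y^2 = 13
Apply d/dx to both sides, remembering that y depends on x. Each occurrence of y therefore brings in a y' = dy/dx via the chain rule.

With F(x, y) equal to the left-hand side minus the right, differentiate F term by term:
  d/dx[x^2] = 2x
  d/dx[-y^2] = -2y·y'
  d/dx[-13] = 0
Adding these up, d/dx[F] = 0 becomes
  (2x) + (-2y)·y' = 0,
so isolating y',
  dy/dx = -(2x)/(-2y) = x/y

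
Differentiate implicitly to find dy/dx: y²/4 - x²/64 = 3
Differentiate the relation implicitly: treat y = y(x) and apply the chain rule, so every y-derivative picks up a y' = dy/dx factor.

With everything moved to the left-hand side, differentiate term by term:
  d/dx[-x^2/64] = -x/32
  d/dx[y^2/4] = y·y'/2
  d/dx[-3] = 0

Separating the contributions that come from x directly and those that come through y:
  without y':      -x/32
  multiplying y':  y/2

so (-x/32) + (y/2)·y' = 0, and therefore
  dy/dx = -(-x/32)/(y/2) = x/(16y)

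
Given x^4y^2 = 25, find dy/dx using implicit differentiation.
Differentiate both sides with respect to x, treating y as y(x). By the chain rule, any term containing y contributes a factor of y' = dy/dx when we differentiate it.

Move every term to one side and write the relation as F(x, y) = 0. Term by term,
  d/dx[x^4y^2] = 2x^4y·y' + 4x^3y^2
  d/dx[-25] = 0

The pieces without y' make up ∂F/∂x and the coefficient of y' is ∂F/∂y:
  ∂F/∂x = 4x^3y^2,
  ∂F/∂y = 2x^4y.

Since d/dx[F] = ∂F/∂x + (∂F/∂y)·y' = 0, solve for y':
  (∂F/∂y)·y' = -∂F/∂x
  dy/dx = -(∂F/∂x)/(∂F/∂y) = -(4x^3y^2)/(2x^4y) = -2y/x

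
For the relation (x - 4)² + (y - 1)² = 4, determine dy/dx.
Take d/dx of both sides. Since y is implicitly a function of x, the chain rule attaches a y' = dy/dx factor whenever we differentiate through y.

Set F(x, y) = (left side) − (right side), so the curve is F = 0. Differentiating each term of F:
  d/dx[(x - 4)^2] = 2x - 8
  d/dx[(y - 1)^2] = 2·y'(y - 1)
  d/dx[-4] = 0

Collecting, the y'-free part is the partial derivative in x and the y' coefficient is the partial derivative in y:
  ∂F/∂x = 2x - 8
  ∂F/∂y = 2y - 2

so d/dx[F(x, y(x))] = ∂F/∂x + (∂F/∂y)·y' = 0. Rearranging,
  dy/dx = -(∂F/∂x)/(∂F/∂y) = -(2x - 8)/(2y - 2) = (4 - x)/(y - 1)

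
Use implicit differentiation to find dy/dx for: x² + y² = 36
Differentiate the relation implicitly: treat y = y(x) and apply the chain rule, so every y-derivative picks up a y' = dy/dx factor.

With everything moved to the left-hand side, differentiate term by term:
  d/dx[x^2] = 2x
  d/dx[y^2] = 2y·y'
  d/dx[-36] = 0

Separating the contributions that come from x directly and those that come through y:
  without y':      2x
  multiplying y':  2y

so (2x) + (2y)·y' = 0, and therefore
  dy/dx = -(2x)/(2y) = -x/y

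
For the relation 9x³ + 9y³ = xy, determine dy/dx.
Differentiate both sides with respect to x, treating y as y(x). By the chain rule, any term containing y contributes a factor of y' = dy/dx when we differentiate it.

Move every term to one side and write the relation as F(x, y) = 0. Term by term,
  d/dx[9x^3] = 27x^2
  d/dx[-xy] = -x·y' - y
  d/dx[9y^3] = 27y^2·y'

The pieces without y' make up ∂F/∂x and the coefficient of y' is ∂F/∂y:
  ∂F/∂x = 27x^2 - y,
  ∂F/∂y = -x + 27y^2.

Since d/dx[F] = ∂F/∂x + (∂F/∂y)·y' = 0, solve for y':
  (∂F/∂y)·y' = -∂F/∂x
  dy/dx = -(∂F/∂x)/(∂F/∂y) = -(27x^2 - y)/(-x + 27y^2) = (27x^2 - y)/(x - 27y^2)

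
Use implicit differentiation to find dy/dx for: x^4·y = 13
Differentiate both sides with respect to x, treating y as y(x). By the chain rule, any term containing y contributes a factor of y' = dy/dx when we differentiate it.

Move every term to one side and write the relation as F(x, y) = 0. Term by term,
  d/dx[x^4y] = x^4·y' + 4x^3y
  d/dx[-13] = 0

The pieces without y' make up ∂F/∂x and the coefficient of y' is ∂F/∂y:
  ∂F/∂x = 4x^3y,
  ∂F/∂y = x^4.

Since d/dx[F] = ∂F/∂x + (∂F/∂y)·y' = 0, solve for y':
  (∂F/∂y)·y' = -∂F/∂x
  dy/dx = -(∂F/∂x)/(∂F/∂y) = -(4x^3y)/(x^4) = -4y/x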